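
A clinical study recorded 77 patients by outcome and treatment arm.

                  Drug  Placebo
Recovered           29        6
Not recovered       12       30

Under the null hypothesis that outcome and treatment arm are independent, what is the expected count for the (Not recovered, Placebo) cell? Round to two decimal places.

Row total (Not recovered) = 42; column total (Placebo) = 36; grand total N = 77.
Expected count = (row total × column total) / N = 42 × 36 / 77 = 19.64.

19.64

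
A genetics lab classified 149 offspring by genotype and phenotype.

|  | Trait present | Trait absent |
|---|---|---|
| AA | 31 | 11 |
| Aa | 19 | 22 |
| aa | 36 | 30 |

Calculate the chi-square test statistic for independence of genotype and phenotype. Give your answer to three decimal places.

6.903

Row totals: 42, 41, 66. Column totals: 86, 63. Grand total N = 149.
Expected counts (row total × column total / N):
  AA, Trait present: 42×86/149 = 24.2416
  AA, Trait absent: 42×63/149 = 17.7584
  Aa, Trait present: 41×86/149 = 23.6644
  Aa, Trait absent: 41×63/149 = 17.3356
  aa, Trait present: 66×86/149 = 38.0940
  aa, Trait absent: 66×63/149 = 27.9060
Contributions (O − E)²/E:
  (31 − 24.2416)²/24.2416 = 1.8842
  (11 − 17.7584)²/17.7584 = 2.5721
  (19 − 23.6644)²/23.6644 = 0.9194
  (22 − 17.3356)²/17.3356 = 1.2550
  (36 − 38.0940)²/38.0940 = 0.1151
  (30 − 27.9060)²/27.9060 = 0.1571
χ² = 1.8842 + 2.5721 + 0.9194 + 1.2550 + 0.1151 + 0.1571 = 6.903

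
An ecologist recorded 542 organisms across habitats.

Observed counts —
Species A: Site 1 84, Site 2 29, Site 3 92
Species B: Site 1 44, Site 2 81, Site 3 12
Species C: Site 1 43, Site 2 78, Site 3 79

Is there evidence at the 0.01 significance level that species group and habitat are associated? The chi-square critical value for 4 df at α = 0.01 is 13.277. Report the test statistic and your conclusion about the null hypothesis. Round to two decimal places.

Row totals: 205, 137, 200. Column totals: 171, 188, 183. Grand total N = 542.
Expected counts (row total × column total / N):
  Species A, Site 1: 205×171/542 = 64.677
  Species A, Site 2: 205×188/542 = 71.107
  Species A, Site 3: 205×183/542 = 69.216
  Species B, Site 1: 137×171/542 = 43.223
  Species B, Site 2: 137×188/542 = 47.520
  Species B, Site 3: 137×183/542 = 46.256
  Species C, Site 1: 200×171/542 = 63.100
  Species C, Site 2: 200×188/542 = 69.373
  Species C, Site 3: 200×183/542 = 67.528
Contributions (O − E)²/E:
  (84 − 64.677)²/64.677 = 5.7730
  (29 − 71.107)²/71.107 = 24.9342
  (92 − 69.216)²/69.216 = 7.4999
  (44 − 43.223)²/43.223 = 0.0140
  (81 − 47.520)²/47.520 = 23.5882
  (12 − 46.256)²/46.256 = 25.3691
  (43 − 63.100)²/63.100 = 6.4027
  (78 − 69.373)²/69.373 = 1.0728
  (79 − 67.528)²/67.528 = 1.9489
χ² = 5.7730 + 24.9342 + 7.4999 + 0.0140 + 23.5882 + 25.3691 + 6.4027 + 1.0728 + 1.9489 = 96.60
df = (3−1)(3−1) = 4. Since 96.60 > 13.277, reject the null hypothesis of independence at α = 0.01.

96.60; reject H₀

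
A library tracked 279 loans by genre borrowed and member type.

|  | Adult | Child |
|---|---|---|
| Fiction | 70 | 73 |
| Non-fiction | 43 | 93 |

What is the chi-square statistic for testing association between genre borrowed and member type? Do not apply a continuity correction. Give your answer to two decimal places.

8.69

Row totals: 143, 136. Column totals: 113, 166. Grand total N = 279.
Expected counts (row total × column total / N):
  Fiction, Adult: 143×113/279 = 57.918
  Fiction, Child: 143×166/279 = 85.082
  Non-fiction, Adult: 136×113/279 = 55.082
  Non-fiction, Child: 136×166/279 = 80.918
Contributions (O − E)²/E:
  (70 − 57.918)²/57.918 = 2.5204
  (73 − 85.082)²/85.082 = 1.7157
  (43 − 55.082)²/55.082 = 2.6501
  (93 − 80.918)²/80.918 = 1.8040
χ² = 2.5204 + 1.7157 + 2.6501 + 1.8040 = 8.69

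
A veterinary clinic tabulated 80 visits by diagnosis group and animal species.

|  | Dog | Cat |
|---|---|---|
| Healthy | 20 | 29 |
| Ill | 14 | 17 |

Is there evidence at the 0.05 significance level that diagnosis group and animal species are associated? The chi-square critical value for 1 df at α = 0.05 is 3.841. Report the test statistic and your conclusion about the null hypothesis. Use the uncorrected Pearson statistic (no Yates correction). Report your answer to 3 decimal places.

Row totals: 49, 31. Column totals: 34, 46. Grand total N = 80.
Expected counts (row total × column total / N):
  Healthy, Dog: 49×34/80 = 20.8250
  Healthy, Cat: 49×46/80 = 28.1750
  Ill, Dog: 31×34/80 = 13.1750
  Ill, Cat: 31×46/80 = 17.8250
Contributions (O − E)²/E:
  (20 − 20.8250)²/20.8250 = 0.0327
  (29 − 28.1750)²/28.1750 = 0.0242
  (14 − 13.1750)²/13.1750 = 0.0517
  (17 − 17.8250)²/17.8250 = 0.0382
χ² = 0.0327 + 0.0242 + 0.0517 + 0.0382 = 0.147
df = (2−1)(2−1) = 1. Since 0.147 < 3.841, fail to reject the null hypothesis of independence at α = 0.05.

0.147; fail to reject H₀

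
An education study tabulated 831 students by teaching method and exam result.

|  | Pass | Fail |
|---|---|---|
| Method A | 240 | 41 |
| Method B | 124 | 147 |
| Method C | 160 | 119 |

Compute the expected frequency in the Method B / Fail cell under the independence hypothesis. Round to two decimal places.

Row total (Method B) = 271; column total (Fail) = 307; grand total N = 831.
Expected count = (row total × column total) / N = 271 × 307 / 831 = 100.12.

100.12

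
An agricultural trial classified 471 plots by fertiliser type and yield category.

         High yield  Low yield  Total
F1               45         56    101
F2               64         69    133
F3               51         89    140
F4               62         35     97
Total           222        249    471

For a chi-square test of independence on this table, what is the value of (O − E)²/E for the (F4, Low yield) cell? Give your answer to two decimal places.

5.17

Row total (F4) = 97; column total (Low yield) = 249; N = 471.
Expected count E = 97 × 249 / 471 = 51.280.
Contribution = (O − E)²/E = (35 − 51.280)² / 51.280 = 5.17.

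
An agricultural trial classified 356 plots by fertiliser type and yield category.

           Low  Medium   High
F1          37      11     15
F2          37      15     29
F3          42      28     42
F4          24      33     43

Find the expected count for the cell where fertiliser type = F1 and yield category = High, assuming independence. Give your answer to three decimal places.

22.829

Row total (F1) = 63; column total (High) = 129; grand total N = 356.
Expected count = (row total × column total) / N = 63 × 129 / 356 = 22.829.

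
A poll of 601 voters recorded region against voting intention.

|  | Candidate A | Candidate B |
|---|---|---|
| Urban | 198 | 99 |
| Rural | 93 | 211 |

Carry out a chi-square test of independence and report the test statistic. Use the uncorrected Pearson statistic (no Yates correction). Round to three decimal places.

78.280

Row totals: 297, 304. Column totals: 291, 310. Grand total N = 601.
Expected counts (row total × column total / N):
  Urban, Candidate A: 297×291/601 = 143.8053
  Urban, Candidate B: 297×310/601 = 153.1947
  Rural, Candidate A: 304×291/601 = 147.1947
  Rural, Candidate B: 304×310/601 = 156.8053
Contributions (O − E)²/E:
  (198 − 143.8053)²/143.8053 = 20.4239
  (99 − 153.1947)²/153.1947 = 19.1721
  (93 − 147.1947)²/147.1947 = 19.9536
  (211 − 156.8053)²/156.8053 = 18.7307
χ² = 20.4239 + 19.1721 + 19.9536 + 18.7307 = 78.280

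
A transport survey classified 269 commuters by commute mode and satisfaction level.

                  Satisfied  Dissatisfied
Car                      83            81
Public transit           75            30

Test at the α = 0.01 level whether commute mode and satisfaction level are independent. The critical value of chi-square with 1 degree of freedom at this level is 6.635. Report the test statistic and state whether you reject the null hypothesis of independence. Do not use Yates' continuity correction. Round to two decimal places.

11.45; reject H₀

Row totals: 164, 105. Column totals: 158, 111. Grand total N = 269.
Expected counts (row total × column total / N):
  Car, Satisfied: 164×158/269 = 96.327
  Car, Dissatisfied: 164×111/269 = 67.673
  Public transit, Satisfied: 105×158/269 = 61.673
  Public transit, Dissatisfied: 105×111/269 = 43.327
Contributions (O − E)²/E:
  (83 − 96.327)²/96.327 = 1.8438
  (81 − 67.673)²/67.673 = 2.6245
  (75 − 61.673)²/61.673 = 2.8798
  (30 − 43.327)²/43.327 = 4.0993
χ² = 1.8438 + 2.6245 + 2.8798 + 4.0993 = 11.45
df = (2−1)(2−1) = 1. Since 11.45 > 6.635, reject the null hypothesis of independence at α = 0.01.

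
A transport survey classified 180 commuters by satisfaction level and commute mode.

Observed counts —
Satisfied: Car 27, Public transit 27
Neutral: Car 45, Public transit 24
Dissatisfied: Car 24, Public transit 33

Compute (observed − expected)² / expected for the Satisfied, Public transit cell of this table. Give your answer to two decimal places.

0.13

Row total (Satisfied) = 54; column total (Public transit) = 84; N = 180.
Expected count E = 54 × 84 / 180 = 25.200.
Contribution = (O − E)²/E = (27 − 25.200)² / 25.200 = 0.13.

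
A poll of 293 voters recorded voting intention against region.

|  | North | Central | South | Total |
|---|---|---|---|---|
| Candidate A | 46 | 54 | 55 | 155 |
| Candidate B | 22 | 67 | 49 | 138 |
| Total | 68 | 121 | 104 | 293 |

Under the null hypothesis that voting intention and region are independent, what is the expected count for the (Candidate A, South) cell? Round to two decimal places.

55.02

Row total (Candidate A) = 155; column total (South) = 104; grand total N = 293.
Expected count = (row total × column total) / N = 155 × 104 / 293 = 55.02.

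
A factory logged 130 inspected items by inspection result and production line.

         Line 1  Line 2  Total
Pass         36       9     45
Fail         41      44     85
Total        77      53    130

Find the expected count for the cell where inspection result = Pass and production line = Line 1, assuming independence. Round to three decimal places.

Row total (Pass) = 45; column total (Line 1) = 77; grand total N = 130.
Expected count = (row total × column total) / N = 45 × 77 / 130 = 26.654.

26.654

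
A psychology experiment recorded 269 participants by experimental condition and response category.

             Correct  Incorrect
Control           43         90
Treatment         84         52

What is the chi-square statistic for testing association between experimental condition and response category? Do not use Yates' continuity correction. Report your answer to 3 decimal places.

Row totals: 133, 136. Column totals: 127, 142. Grand total N = 269.
Expected counts (row total × column total / N):
  Control, Correct: 133×127/269 = 62.7918
  Control, Incorrect: 133×142/269 = 70.2082
  Treatment, Correct: 136×127/269 = 64.2082
  Treatment, Incorrect: 136×142/269 = 71.7918
Contributions (O − E)²/E:
  (43 − 62.7918)²/62.7918 = 6.2383
  (90 − 70.2082)²/70.2082 = 5.5793
  (84 − 64.2082)²/64.2082 = 6.1007
  (52 − 71.7918)²/71.7918 = 5.4563
χ² = 6.2383 + 5.5793 + 6.1007 + 5.4563 = 23.375

23.375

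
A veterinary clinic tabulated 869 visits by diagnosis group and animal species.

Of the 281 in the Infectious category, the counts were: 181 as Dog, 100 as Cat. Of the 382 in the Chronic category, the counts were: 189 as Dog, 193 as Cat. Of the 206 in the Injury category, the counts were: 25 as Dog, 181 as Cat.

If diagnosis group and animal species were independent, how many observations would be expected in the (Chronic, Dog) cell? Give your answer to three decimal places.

Row total (Chronic) = 382; column total (Dog) = 395; grand total N = 869.
Expected count = (row total × column total) / N = 382 × 395 / 869 = 173.636.

173.636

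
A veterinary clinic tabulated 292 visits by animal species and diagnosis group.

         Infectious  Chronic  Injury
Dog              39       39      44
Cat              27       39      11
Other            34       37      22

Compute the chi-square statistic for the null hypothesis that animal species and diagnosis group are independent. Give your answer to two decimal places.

Row totals: 122, 77, 93. Column totals: 100, 115, 77. Grand total N = 292.
Expected counts (row total × column total / N):
  Dog, Infectious: 122×100/292 = 41.781
  Dog, Chronic: 122×115/292 = 48.048
  Dog, Injury: 122×77/292 = 32.171
  Cat, Infectious: 77×100/292 = 26.370
  Cat, Chronic: 77×115/292 = 30.325
  Cat, Injury: 77×77/292 = 20.305
  Other, Infectious: 93×100/292 = 31.849
  Other, Chronic: 93×115/292 = 36.627
  Other, Injury: 93×77/292 = 24.524
Contributions (O − E)²/E:
  (39 − 41.781)²/41.781 = 0.1851
  (39 − 48.048)²/48.048 = 1.7038
  (44 − 32.171)²/32.171 = 4.3494
  (27 − 26.370)²/26.370 = 0.0151
  (39 − 30.325)²/30.325 = 2.4816
  (11 − 20.305)²/20.305 = 4.2641
  (34 − 31.849)²/31.849 = 0.1453
  (37 − 36.627)²/36.627 = 0.0038
  (22 − 24.524)²/24.524 = 0.2598
χ² = 0.1851 + 1.7038 + 4.3494 + 0.0151 + 2.4816 + 4.2641 + 0.1453 + 0.0038 + 0.2598 = 13.41

13.41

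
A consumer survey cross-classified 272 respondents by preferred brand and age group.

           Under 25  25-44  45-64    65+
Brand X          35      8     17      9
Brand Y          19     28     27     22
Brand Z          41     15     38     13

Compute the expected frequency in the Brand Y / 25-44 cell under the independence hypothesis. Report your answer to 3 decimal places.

18.000

Row total (Brand Y) = 96; column total (25-44) = 51; grand total N = 272.
Expected count = (row total × column total) / N = 96 × 51 / 272 = 18.000.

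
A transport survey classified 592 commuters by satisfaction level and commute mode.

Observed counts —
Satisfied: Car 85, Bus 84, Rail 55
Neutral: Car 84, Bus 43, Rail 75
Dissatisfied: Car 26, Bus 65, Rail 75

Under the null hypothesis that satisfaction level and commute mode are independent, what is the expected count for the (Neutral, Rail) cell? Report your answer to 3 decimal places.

Row total (Neutral) = 202; column total (Rail) = 205; grand total N = 592.
Expected count = (row total × column total) / N = 202 × 205 / 592 = 69.949.

69.949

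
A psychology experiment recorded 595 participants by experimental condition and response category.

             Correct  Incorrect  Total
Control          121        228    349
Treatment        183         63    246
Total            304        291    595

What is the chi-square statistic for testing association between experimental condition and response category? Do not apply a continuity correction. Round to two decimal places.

Grand total N = 595.
Expected counts (row total × column total / N):
  Control, Correct: 349×304/595 = 178.313
  Control, Incorrect: 349×291/595 = 170.687
  Treatment, Correct: 246×304/595 = 125.687
  Treatment, Incorrect: 246×291/595 = 120.313
Contributions (O − E)²/E:
  (121 − 178.313)²/178.313 = 18.4214
  (228 − 170.687)²/170.687 = 19.2445
  (183 − 125.687)²/125.687 = 26.1346
  (63 − 120.313)²/120.313 = 27.3020
χ² = 18.4214 + 19.2445 + 26.1346 + 27.3020 = 91.10

91.10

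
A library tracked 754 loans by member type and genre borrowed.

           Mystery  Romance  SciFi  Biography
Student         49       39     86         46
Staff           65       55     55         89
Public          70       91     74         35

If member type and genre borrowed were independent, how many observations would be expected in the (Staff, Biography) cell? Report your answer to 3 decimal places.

Row total (Staff) = 264; column total (Biography) = 170; grand total N = 754.
Expected count = (row total × column total) / N = 264 × 170 / 754 = 59.523.

59.523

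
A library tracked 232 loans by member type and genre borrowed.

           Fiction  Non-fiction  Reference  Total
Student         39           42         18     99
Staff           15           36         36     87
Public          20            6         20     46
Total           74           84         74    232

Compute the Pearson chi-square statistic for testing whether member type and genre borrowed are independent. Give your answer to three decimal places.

Grand total N = 232.
Expected counts (row total × column total / N):
  Student, Fiction: 99×74/232 = 31.5776
  Student, Non-fiction: 99×84/232 = 35.8448
  Student, Reference: 99×74/232 = 31.5776
  Staff, Fiction: 87×74/232 = 27.7500
  Staff, Non-fiction: 87×84/232 = 31.5000
  Staff, Reference: 87×74/232 = 27.7500
  Public, Fiction: 46×74/232 = 14.6724
  Public, Non-fiction: 46×84/232 = 16.6552
  Public, Reference: 46×74/232 = 14.6724
Contributions (O − E)²/E:
  (39 − 31.5776)²/31.5776 = 1.7447
  (42 − 35.8448)²/35.8448 = 1.0570
  (18 − 31.5776)²/31.5776 = 5.8380
  (15 − 27.7500)²/27.7500 = 5.8581
  (36 − 31.5000)²/31.5000 = 0.6429
  (36 − 27.7500)²/27.7500 = 2.4527
  (20 − 14.6724)²/14.6724 = 1.9345
  (6 − 16.6552)²/16.6552 = 6.8167
  (20 − 14.6724)²/14.6724 = 1.9345
χ² = 1.7447 + 1.0570 + 5.8380 + 5.8581 + 0.6429 + 2.4527 + 1.9345 + 6.8167 + 1.9345 = 28.279

28.279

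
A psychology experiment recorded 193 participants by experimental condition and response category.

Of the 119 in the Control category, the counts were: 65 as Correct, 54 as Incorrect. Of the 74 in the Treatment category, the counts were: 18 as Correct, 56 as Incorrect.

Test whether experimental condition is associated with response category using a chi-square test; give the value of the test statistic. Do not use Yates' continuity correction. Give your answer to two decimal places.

17.09

Row totals: 119, 74. Column totals: 83, 110. Grand total N = 193.
Expected counts (row total × column total / N):
  Control, Correct: 119×83/193 = 51.176
  Control, Incorrect: 119×110/193 = 67.824
  Treatment, Correct: 74×83/193 = 31.824
  Treatment, Incorrect: 74×110/193 = 42.176
Contributions (O − E)²/E:
  (65 − 51.176)²/51.176 = 3.7342
  (54 − 67.824)²/67.824 = 2.8176
  (18 − 31.824)²/31.824 = 6.0050
  (56 − 42.176)²/42.176 = 4.5311
χ² = 3.7342 + 2.8176 + 6.0050 + 4.5311 = 17.09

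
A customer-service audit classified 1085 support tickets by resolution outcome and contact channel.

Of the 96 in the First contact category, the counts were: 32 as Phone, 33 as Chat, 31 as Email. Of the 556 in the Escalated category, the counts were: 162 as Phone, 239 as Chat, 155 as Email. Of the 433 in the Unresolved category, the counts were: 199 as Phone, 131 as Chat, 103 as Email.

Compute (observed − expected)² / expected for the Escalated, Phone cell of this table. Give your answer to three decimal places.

7.704

Row total (Escalated) = 556; column total (Phone) = 393; N = 1085.
Expected count E = 556 × 393 / 1085 = 201.3899.
Contribution = (O − E)²/E = (162 − 201.3899)² / 201.3899 = 7.704.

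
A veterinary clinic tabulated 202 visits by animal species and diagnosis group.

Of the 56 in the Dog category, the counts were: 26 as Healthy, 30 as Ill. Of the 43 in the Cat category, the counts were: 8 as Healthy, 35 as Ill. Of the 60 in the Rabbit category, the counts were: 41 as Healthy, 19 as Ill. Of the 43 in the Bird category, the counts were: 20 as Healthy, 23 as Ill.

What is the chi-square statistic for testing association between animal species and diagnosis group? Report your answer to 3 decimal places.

Row totals: 56, 43, 60, 43. Column totals: 95, 107. Grand total N = 202.
Expected counts (row total × column total / N):
  Dog, Healthy: 56×95/202 = 26.3366
  Dog, Ill: 56×107/202 = 29.6634
  Cat, Healthy: 43×95/202 = 20.2228
  Cat, Ill: 43×107/202 = 22.7772
  Rabbit, Healthy: 60×95/202 = 28.2178
  Rabbit, Ill: 60×107/202 = 31.7822
  Bird, Healthy: 43×95/202 = 20.2228
  Bird, Ill: 43×107/202 = 22.7772
Contributions (O − E)²/E:
  (26 − 26.3366)²/26.3366 = 0.0043
  (30 − 29.6634)²/29.6634 = 0.0038
  (8 − 20.2228)²/20.2228 = 7.3875
  (35 − 22.7772)²/22.7772 = 6.5591
  (41 − 28.2178)²/28.2178 = 5.7901
  (19 − 31.7822)²/31.7822 = 5.1408
  (20 − 20.2228)²/20.2228 = 0.0025
  (23 − 22.7772)²/22.7772 = 0.0022
χ² = 0.0043 + 0.0038 + 7.3875 + 6.5591 + 5.7901 + 5.1408 + 0.0025 + 0.0022 = 24.890

24.890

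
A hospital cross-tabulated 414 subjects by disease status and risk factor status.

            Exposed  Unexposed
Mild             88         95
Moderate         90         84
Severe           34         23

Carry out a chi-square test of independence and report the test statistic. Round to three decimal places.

Row totals: 183, 174, 57. Column totals: 212, 202. Grand total N = 414.
Expected counts (row total × column total / N):
  Mild, Exposed: 183×212/414 = 93.7101
  Mild, Unexposed: 183×202/414 = 89.2899
  Moderate, Exposed: 174×212/414 = 89.1014
  Moderate, Unexposed: 174×202/414 = 84.8986
  Severe, Exposed: 57×212/414 = 29.1884
  Severe, Unexposed: 57×202/414 = 27.8116
Contributions (O − E)²/E:
  (88 − 93.7101)²/93.7101 = 0.3479
  (95 − 89.2899)²/89.2899 = 0.3652
  (90 − 89.1014)²/89.1014 = 0.0091
  (84 − 84.8986)²/84.8986 = 0.0095
  (34 − 29.1884)²/29.1884 = 0.7932
  (23 − 27.8116)²/27.8116 = 0.8324
χ² = 0.3479 + 0.3652 + 0.0091 + 0.0095 + 0.7932 + 0.8324 = 2.357

2.357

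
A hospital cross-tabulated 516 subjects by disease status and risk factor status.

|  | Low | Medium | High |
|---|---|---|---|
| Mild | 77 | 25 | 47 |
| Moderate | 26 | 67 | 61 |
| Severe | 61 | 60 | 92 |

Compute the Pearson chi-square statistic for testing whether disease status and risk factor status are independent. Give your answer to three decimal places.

51.655

Row totals: 149, 154, 213. Column totals: 164, 152, 200. Grand total N = 516.
Expected counts (row total × column total / N):
  Mild, Low: 149×164/516 = 47.3566
  Mild, Medium: 149×152/516 = 43.8915
  Mild, High: 149×200/516 = 57.7519
  Moderate, Low: 154×164/516 = 48.9457
  Moderate, Medium: 154×152/516 = 45.3643
  Moderate, High: 154×200/516 = 59.6899
  Severe, Low: 213×164/516 = 67.6977
  Severe, Medium: 213×152/516 = 62.7442
  Severe, High: 213×200/516 = 82.5581
Contributions (O − E)²/E:
  (77 − 47.3566)²/47.3566 = 18.5556
  (25 − 43.8915)²/43.8915 = 8.1312
  (47 − 57.7519)²/57.7519 = 2.0017
  (26 − 48.9457)²/48.9457 = 10.7569
  (67 − 45.3643)²/45.3643 = 10.3188
  (61 − 59.6899)²/59.6899 = 0.0288
  (61 − 67.6977)²/67.6977 = 0.6626
  (60 − 62.7442)²/62.7442 = 0.1200
  (92 − 82.5581)²/82.5581 = 1.0798
χ² = 18.5556 + 8.1312 + 2.0017 + 10.7569 + 10.3188 + 0.0288 + 0.6626 + 0.1200 + 1.0798 = 51.655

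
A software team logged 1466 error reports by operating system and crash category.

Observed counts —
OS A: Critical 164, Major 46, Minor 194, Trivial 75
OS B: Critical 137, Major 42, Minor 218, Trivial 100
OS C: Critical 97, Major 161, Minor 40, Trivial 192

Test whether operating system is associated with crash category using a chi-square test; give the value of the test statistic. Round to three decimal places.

312.380

Row totals: 479, 497, 490. Column totals: 398, 249, 452, 367. Grand total N = 1466.
Expected counts (row total × column total / N):
  OS A, Critical: 479×398/1466 = 130.04229
  OS A, Major: 479×249/1466 = 81.35812
  OS A, Minor: 479×452/1466 = 147.68622
  OS A, Trivial: 479×367/1466 = 119.91337
  OS B, Critical: 497×398/1466 = 134.92906
  OS B, Major: 497×249/1466 = 84.41542
  OS B, Minor: 497×452/1466 = 153.23602
  OS B, Trivial: 497×367/1466 = 124.41951
  OS C, Critical: 490×398/1466 = 133.02865
  OS C, Major: 490×249/1466 = 83.22647
  OS C, Minor: 490×452/1466 = 151.07776
  OS C, Trivial: 490×367/1466 = 122.66712
Contributions (O − E)²/E:
  (164 − 130.04229)²/130.04229 = 8.8673
  (46 − 81.35812)²/81.35812 = 15.3666
  (194 − 147.68622)²/147.68622 = 14.5238
  (75 − 119.91337)²/119.91337 = 16.8222
  (137 − 134.92906)²/134.92906 = 0.0318
  (42 − 84.41542)²/84.41542 = 21.3121
  (218 − 153.23602)²/153.23602 = 27.3720
  (100 − 124.41951)²/124.41951 = 4.7928
  (97 − 133.02865)²/133.02865 = 9.7578
  (161 − 83.22647)²/83.22647 = 72.6779
  (40 − 151.07776)²/151.07776 = 81.6683
  (192 − 122.66712)²/122.66712 = 39.1877
χ² = 8.8673 + 15.3666 + 14.5238 + 16.8222 + 0.0318 + 21.3121 + 27.3720 + 4.7928 + 9.7578 + 72.6779 + 81.6683 + 39.1877 = 312.380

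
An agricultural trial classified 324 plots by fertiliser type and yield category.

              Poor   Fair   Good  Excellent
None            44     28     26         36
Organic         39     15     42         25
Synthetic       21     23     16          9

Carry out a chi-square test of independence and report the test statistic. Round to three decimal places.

Row totals: 134, 121, 69. Column totals: 104, 66, 84, 70. Grand total N = 324.
Expected counts (row total × column total / N):
  None, Poor: 134×104/324 = 43.0123
  None, Fair: 134×66/324 = 27.2963
  None, Good: 134×84/324 = 34.7407
  None, Excellent: 134×70/324 = 28.9506
  Organic, Poor: 121×104/324 = 38.8395
  Organic, Fair: 121×66/324 = 24.6481
  Organic, Good: 121×84/324 = 31.3704
  Organic, Excellent: 121×70/324 = 26.1420
  Synthetic, Poor: 69×104/324 = 22.1481
  Synthetic, Fair: 69×66/324 = 14.0556
  Synthetic, Good: 69×84/324 = 17.8889
  Synthetic, Excellent: 69×70/324 = 14.9074
Contributions (O − E)²/E:
  (44 − 43.0123)²/43.0123 = 0.0227
  (28 − 27.2963)²/27.2963 = 0.0181
  (26 − 34.7407)²/34.7407 = 2.1991
  (36 − 28.9506)²/28.9506 = 1.7165
  (39 − 38.8395)²/38.8395 = 0.0007
  (15 − 24.6481)²/24.6481 = 3.7766
  (42 − 31.3704)²/31.3704 = 3.6018
  (25 − 26.1420)²/26.1420 = 0.0499
  (21 − 22.1481)²/22.1481 = 0.0595
  (23 − 14.0556)²/14.0556 = 5.6918
  (16 − 17.8889)²/17.8889 = 0.1995
  (9 − 14.9074)²/14.9074 = 2.3409
χ² = 0.0227 + 0.0181 + 2.1991 + 1.7165 + 0.0007 + 3.7766 + 3.6018 + 0.0499 + 0.0595 + 5.6918 + 0.1995 + 2.3409 = 19.677

19.677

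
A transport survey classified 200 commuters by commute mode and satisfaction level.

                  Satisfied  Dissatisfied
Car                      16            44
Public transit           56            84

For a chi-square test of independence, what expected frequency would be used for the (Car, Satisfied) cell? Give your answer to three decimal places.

21.600

Row total (Car) = 60; column total (Satisfied) = 72; grand total N = 200.
Expected count = (row total × column total) / N = 60 × 72 / 200 = 21.600.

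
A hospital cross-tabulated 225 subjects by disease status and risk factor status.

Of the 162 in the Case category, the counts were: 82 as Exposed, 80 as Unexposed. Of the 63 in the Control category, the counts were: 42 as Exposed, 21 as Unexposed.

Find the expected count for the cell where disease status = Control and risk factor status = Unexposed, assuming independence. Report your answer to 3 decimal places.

Row total (Control) = 63; column total (Unexposed) = 101; grand total N = 225.
Expected count = (row total × column total) / N = 63 × 101 / 225 = 28.280.

28.280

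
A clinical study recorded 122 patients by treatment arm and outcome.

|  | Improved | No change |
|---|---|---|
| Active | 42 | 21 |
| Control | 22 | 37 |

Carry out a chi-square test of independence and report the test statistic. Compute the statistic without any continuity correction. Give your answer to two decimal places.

Row totals: 63, 59. Column totals: 64, 58. Grand total N = 122.
Expected counts (row total × column total / N):
  Active, Improved: 63×64/122 = 33.0492
  Active, No change: 63×58/122 = 29.9508
  Control, Improved: 59×64/122 = 30.9508
  Control, No change: 59×58/122 = 28.0492
Contributions (O − E)²/E:
  (42 − 33.0492)²/33.0492 = 2.4242
  (21 − 29.9508)²/29.9508 = 2.6749
  (22 − 30.9508)²/30.9508 = 2.5885
  (37 − 28.0492)²/28.0492 = 2.8563
χ² = 2.4242 + 2.6749 + 2.5885 + 2.8563 = 10.54

10.54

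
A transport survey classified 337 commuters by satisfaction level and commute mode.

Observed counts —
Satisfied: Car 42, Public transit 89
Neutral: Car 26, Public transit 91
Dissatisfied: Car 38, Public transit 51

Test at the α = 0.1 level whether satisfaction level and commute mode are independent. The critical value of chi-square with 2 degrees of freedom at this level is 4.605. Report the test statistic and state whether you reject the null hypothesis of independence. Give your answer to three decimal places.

Row totals: 131, 117, 89. Column totals: 106, 231. Grand total N = 337.
Expected counts (row total × column total / N):
  Satisfied, Car: 131×106/337 = 41.2047
  Satisfied, Public transit: 131×231/337 = 89.7953
  Neutral, Car: 117×106/337 = 36.8012
  Neutral, Public transit: 117×231/337 = 80.1988
  Dissatisfied, Car: 89×106/337 = 27.9941
  Dissatisfied, Public transit: 89×231/337 = 61.0059
Contributions (O − E)²/E:
  (42 − 41.2047)²/41.2047 = 0.0154
  (89 − 89.7953)²/89.7953 = 0.0070
  (26 − 36.8012)²/36.8012 = 3.1702
  (91 − 80.1988)²/80.1988 = 1.4547
  (38 − 27.9941)²/27.9941 = 3.5764
  (51 − 61.0059)²/61.0059 = 1.6411
χ² = 0.0154 + 0.0070 + 3.1702 + 1.4547 + 3.5764 + 1.6411 = 9.865
df = (3−1)(2−1) = 2. Since 9.865 > 4.605, reject the null hypothesis of independence at α = 0.1.

9.865; reject H₀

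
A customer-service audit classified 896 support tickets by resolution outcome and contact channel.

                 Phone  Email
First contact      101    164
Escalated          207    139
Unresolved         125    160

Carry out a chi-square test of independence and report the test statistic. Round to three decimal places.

31.671

Row totals: 265, 346, 285. Column totals: 433, 463. Grand total N = 896.
Expected counts (row total × column total / N):
  First contact, Phone: 265×433/896 = 128.0636
  First contact, Email: 265×463/896 = 136.9364
  Escalated, Phone: 346×433/896 = 167.2076
  Escalated, Email: 346×463/896 = 178.7924
  Unresolved, Phone: 285×433/896 = 137.7288
  Unresolved, Email: 285×463/896 = 147.2712
Contributions (O − E)²/E:
  (101 − 128.0636)²/128.0636 = 5.7193
  (164 − 136.9364)²/136.9364 = 5.3487
  (207 − 167.2076)²/167.2076 = 9.4699
  (139 − 178.7924)²/178.7924 = 8.8563
  (125 − 137.7288)²/137.7288 = 1.1764
  (160 − 147.2712)²/147.2712 = 1.1002
χ² = 5.7193 + 5.3487 + 9.4699 + 8.8563 + 1.1764 + 1.1002 = 31.671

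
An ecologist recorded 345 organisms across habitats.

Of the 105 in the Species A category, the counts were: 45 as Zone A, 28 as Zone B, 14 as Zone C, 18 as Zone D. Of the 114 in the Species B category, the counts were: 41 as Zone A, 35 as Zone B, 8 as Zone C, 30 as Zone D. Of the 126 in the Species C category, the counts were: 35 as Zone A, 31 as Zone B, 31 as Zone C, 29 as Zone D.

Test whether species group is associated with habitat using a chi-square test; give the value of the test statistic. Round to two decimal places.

19.14

Row totals: 105, 114, 126. Column totals: 121, 94, 53, 77. Grand total N = 345.
Expected counts (row total × column total / N):
  Species A, Zone A: 105×121/345 = 36.826
  Species A, Zone B: 105×94/345 = 28.609
  Species A, Zone C: 105×53/345 = 16.130
  Species A, Zone D: 105×77/345 = 23.435
  Species B, Zone A: 114×121/345 = 39.983
  Species B, Zone B: 114×94/345 = 31.061
  Species B, Zone C: 114×53/345 = 17.513
  Species B, Zone D: 114×77/345 = 25.443
  Species C, Zone A: 126×121/345 = 44.191
  Species C, Zone B: 126×94/345 = 34.330
  Species C, Zone C: 126×53/345 = 19.357
  Species C, Zone D: 126×77/345 = 28.122
Contributions (O − E)²/E:
  (45 − 36.826)²/36.826 = 1.8143
  (28 − 28.609)²/28.609 = 0.0130
  (14 − 16.130)²/16.130 = 0.2813
  (18 − 23.435)²/23.435 = 1.2605
  (41 − 39.983)²/39.983 = 0.0259
  (35 − 31.061)²/31.061 = 0.4995
  (8 − 17.513)²/17.513 = 5.1674
  (30 − 25.443)²/25.443 = 0.8162
  (35 − 44.191)²/44.191 = 1.9116
  (31 − 34.330)²/34.330 = 0.3230
  (31 − 19.357)²/19.357 = 7.0031
  (29 − 28.122)²/28.122 = 0.0274
χ² = 1.8143 + 0.0130 + 0.2813 + 1.2605 + 0.0259 + 0.4995 + 5.1674 + 0.8162 + 1.9116 + 0.3230 + 7.0031 + 0.0274 = 19.14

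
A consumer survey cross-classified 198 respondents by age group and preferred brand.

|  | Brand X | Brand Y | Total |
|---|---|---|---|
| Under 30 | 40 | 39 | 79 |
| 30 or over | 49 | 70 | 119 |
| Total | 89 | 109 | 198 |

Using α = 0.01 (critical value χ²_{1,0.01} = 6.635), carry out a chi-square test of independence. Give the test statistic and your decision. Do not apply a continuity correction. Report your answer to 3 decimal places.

Grand total N = 198.
Expected counts (row total × column total / N):
  Under 30, Brand X: 79×89/198 = 35.5101
  Under 30, Brand Y: 79×109/198 = 43.4899
  30 or over, Brand X: 119×89/198 = 53.4899
  30 or over, Brand Y: 119×109/198 = 65.5101
Contributions (O − E)²/E:
  (40 − 35.5101)²/35.5101 = 0.5677
  (39 − 43.4899)²/43.4899 = 0.4635
  (49 − 53.4899)²/53.4899 = 0.3769
  (70 − 65.5101)²/65.5101 = 0.3077
χ² = 0.5677 + 0.4635 + 0.3769 + 0.3077 = 1.716
df = (2−1)(2−1) = 1. Since 1.716 < 6.635, fail to reject the null hypothesis of independence at α = 0.01.

1.716; fail to reject H₀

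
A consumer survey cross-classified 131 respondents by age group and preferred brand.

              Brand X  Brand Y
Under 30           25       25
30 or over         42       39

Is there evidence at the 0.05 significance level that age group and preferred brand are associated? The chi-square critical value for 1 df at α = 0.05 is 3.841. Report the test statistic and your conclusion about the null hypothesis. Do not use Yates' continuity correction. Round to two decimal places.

Row totals: 50, 81. Column totals: 67, 64. Grand total N = 131.
Expected counts (row total × column total / N):
  Under 30, Brand X: 50×67/131 = 25.573
  Under 30, Brand Y: 50×64/131 = 24.427
  30 or over, Brand X: 81×67/131 = 41.427
  30 or over, Brand Y: 81×64/131 = 39.573
Contributions (O − E)²/E:
  (25 − 25.573)²/25.573 = 0.0128
  (25 − 24.427)²/24.427 = 0.0134
  (42 − 41.427)²/41.427 = 0.0079
  (39 − 39.573)²/39.573 = 0.0083
χ² = 0.0128 + 0.0134 + 0.0079 + 0.0083 = 0.04
df = (2−1)(2−1) = 1. Since 0.04 < 3.841, fail to reject the null hypothesis of independence at α = 0.05.

0.04; fail to reject H₀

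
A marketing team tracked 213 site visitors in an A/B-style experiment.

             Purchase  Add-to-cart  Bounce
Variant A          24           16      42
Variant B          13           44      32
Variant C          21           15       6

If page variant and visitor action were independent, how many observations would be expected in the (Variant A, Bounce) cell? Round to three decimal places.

30.798

Row total (Variant A) = 82; column total (Bounce) = 80; grand total N = 213.
Expected count = (row total × column total) / N = 82 × 80 / 213 = 30.798.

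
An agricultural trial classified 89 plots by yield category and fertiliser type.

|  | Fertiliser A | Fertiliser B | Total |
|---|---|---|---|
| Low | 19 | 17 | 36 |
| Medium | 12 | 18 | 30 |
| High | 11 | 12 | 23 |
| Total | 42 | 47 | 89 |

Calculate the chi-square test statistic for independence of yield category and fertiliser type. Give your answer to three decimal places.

Grand total N = 89.
Expected counts (row total × column total / N):
  Low, Fertiliser A: 36×42/89 = 16.9888
  Low, Fertiliser B: 36×47/89 = 19.0112
  Medium, Fertiliser A: 30×42/89 = 14.1573
  Medium, Fertiliser B: 30×47/89 = 15.8427
  High, Fertiliser A: 23×42/89 = 10.8539
  High, Fertiliser B: 23×47/89 = 12.1461
Contributions (O − E)²/E:
  (19 − 16.9888)²/16.9888 = 0.2381
  (17 − 19.0112)²/19.0112 = 0.2128
  (12 − 14.1573)²/14.1573 = 0.3287
  (18 − 15.8427)²/15.8427 = 0.2938
  (11 − 10.8539)²/10.8539 = 0.0020
  (12 − 12.1461)²/12.1461 = 0.0018
χ² = 0.2381 + 0.2128 + 0.3287 + 0.2938 + 0.0020 + 0.0018 = 1.077

1.077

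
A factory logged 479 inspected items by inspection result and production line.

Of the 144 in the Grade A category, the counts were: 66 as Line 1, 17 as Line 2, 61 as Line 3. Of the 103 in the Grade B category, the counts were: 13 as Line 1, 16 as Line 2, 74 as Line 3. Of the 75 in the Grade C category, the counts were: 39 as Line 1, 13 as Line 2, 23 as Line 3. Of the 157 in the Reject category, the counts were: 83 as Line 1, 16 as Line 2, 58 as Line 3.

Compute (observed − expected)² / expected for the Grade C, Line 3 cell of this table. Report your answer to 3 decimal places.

3.462

Row total (Grade C) = 75; column total (Line 3) = 216; N = 479.
Expected count E = 75 × 216 / 479 = 33.8205.
Contribution = (O − E)²/E = (23 − 33.8205)² / 33.8205 = 3.462.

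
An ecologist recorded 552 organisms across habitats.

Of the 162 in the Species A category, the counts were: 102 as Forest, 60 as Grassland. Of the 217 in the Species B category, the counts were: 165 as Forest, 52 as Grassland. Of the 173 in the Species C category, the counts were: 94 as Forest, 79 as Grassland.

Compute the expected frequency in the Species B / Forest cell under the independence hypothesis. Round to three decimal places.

141.915

Row total (Species B) = 217; column total (Forest) = 361; grand total N = 552.
Expected count = (row total × column total) / N = 217 × 361 / 552 = 141.915.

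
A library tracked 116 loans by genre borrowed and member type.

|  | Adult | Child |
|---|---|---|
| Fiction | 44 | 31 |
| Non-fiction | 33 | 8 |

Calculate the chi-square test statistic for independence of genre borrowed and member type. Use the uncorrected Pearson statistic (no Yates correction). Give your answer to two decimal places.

5.66

Row totals: 75, 41. Column totals: 77, 39. Grand total N = 116.
Expected counts (row total × column total / N):
  Fiction, Adult: 75×77/116 = 49.784
  Fiction, Child: 75×39/116 = 25.216
  Non-fiction, Adult: 41×77/116 = 27.216
  Non-fiction, Child: 41×39/116 = 13.784
Contributions (O − E)²/E:
  (44 − 49.784)²/49.784 = 0.6720
  (31 − 25.216)²/25.216 = 1.3267
  (33 − 27.216)²/27.216 = 1.2292
  (8 − 13.784)²/13.784 = 2.4271
χ² = 0.6720 + 1.3267 + 1.2292 + 2.4271 = 5.66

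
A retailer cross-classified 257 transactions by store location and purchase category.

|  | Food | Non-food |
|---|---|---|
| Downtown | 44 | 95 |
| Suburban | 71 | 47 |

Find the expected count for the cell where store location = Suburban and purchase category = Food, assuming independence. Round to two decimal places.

Row total (Suburban) = 118; column total (Food) = 115; grand total N = 257.
Expected count = (row total × column total) / N = 118 × 115 / 257 = 52.80.

52.80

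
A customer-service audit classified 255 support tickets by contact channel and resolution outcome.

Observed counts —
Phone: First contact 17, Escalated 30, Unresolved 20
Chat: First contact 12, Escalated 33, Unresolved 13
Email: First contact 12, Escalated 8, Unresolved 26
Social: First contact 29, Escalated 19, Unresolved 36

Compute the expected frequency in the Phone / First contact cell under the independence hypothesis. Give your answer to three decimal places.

18.392

Row total (Phone) = 67; column total (First contact) = 70; grand total N = 255.
Expected count = (row total × column total) / N = 67 × 70 / 255 = 18.392.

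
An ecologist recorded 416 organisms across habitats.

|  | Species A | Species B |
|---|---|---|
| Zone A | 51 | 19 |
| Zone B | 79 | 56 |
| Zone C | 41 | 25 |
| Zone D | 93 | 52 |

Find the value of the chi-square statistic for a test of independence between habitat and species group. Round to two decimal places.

Row totals: 70, 135, 66, 145. Column totals: 264, 152. Grand total N = 416.
Expected counts (row total × column total / N):
  Zone A, Species A: 70×264/416 = 44.423
  Zone A, Species B: 70×152/416 = 25.577
  Zone B, Species A: 135×264/416 = 85.673
  Zone B, Species B: 135×152/416 = 49.327
  Zone C, Species A: 66×264/416 = 41.885
  Zone C, Species B: 66×152/416 = 24.115
  Zone D, Species A: 145×264/416 = 92.019
  Zone D, Species B: 145×152/416 = 52.981
Contributions (O − E)²/E:
  (51 − 44.423)²/44.423 = 0.9738
  (19 − 25.577)²/25.577 = 1.6912
  (79 − 85.673)²/85.673 = 0.5198
  (56 − 49.327)²/49.327 = 0.9027
  (41 − 41.885)²/41.885 = 0.0187
  (25 − 24.115)²/24.115 = 0.0325
  (93 − 92.019)²/92.019 = 0.0105
  (52 − 52.981)²/52.981 = 0.0182
χ² = 0.9738 + 1.6912 + 0.5198 + 0.9027 + 0.0187 + 0.0325 + 0.0105 + 0.0182 = 4.17

4.17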